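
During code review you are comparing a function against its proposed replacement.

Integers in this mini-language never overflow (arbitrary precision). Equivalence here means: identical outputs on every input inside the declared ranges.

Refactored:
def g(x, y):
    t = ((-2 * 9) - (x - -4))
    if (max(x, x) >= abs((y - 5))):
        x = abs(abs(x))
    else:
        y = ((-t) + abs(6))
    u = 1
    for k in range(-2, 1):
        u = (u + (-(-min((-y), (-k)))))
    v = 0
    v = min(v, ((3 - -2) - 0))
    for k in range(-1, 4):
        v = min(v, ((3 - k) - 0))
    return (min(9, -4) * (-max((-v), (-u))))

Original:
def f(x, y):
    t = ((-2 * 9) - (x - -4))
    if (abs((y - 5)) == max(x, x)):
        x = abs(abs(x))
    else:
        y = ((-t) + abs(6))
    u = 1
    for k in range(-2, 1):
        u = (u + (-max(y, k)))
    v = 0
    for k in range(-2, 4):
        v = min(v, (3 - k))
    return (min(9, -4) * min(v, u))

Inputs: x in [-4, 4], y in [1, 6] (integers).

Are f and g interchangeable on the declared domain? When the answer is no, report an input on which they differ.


Not equivalent: x=1, y=5 separates them (344 vs 56).
f: t = -23; (abs((y - 5)) == max(x, x)) -> false; y = 29; u = 1; [k=-2]; u = -28; [k=-1]; u = -57; [k=0]; u = -86; v = 0; [k=-2]; v = 0; [k=-1]; v = 0; [k=0]; v = 0; [k=1]; v = 0; [k=2]; v = 0; [k=3]; v = 0; return 344
g: t = -23; (max(x, x) >= abs((y - 5))) -> true; x = 1; u = 1; [k=-2]; u = -4; [k=-1]; u = -9; [k=0]; u = -14; v = 0; v = 0; [k=-1]; v = 0; [k=0]; v = 0; [k=1]; v = 0; [k=2]; v = 0; [k=3]; v = 0; return 56
verdict: not equivalent; witness: x=1, y=5


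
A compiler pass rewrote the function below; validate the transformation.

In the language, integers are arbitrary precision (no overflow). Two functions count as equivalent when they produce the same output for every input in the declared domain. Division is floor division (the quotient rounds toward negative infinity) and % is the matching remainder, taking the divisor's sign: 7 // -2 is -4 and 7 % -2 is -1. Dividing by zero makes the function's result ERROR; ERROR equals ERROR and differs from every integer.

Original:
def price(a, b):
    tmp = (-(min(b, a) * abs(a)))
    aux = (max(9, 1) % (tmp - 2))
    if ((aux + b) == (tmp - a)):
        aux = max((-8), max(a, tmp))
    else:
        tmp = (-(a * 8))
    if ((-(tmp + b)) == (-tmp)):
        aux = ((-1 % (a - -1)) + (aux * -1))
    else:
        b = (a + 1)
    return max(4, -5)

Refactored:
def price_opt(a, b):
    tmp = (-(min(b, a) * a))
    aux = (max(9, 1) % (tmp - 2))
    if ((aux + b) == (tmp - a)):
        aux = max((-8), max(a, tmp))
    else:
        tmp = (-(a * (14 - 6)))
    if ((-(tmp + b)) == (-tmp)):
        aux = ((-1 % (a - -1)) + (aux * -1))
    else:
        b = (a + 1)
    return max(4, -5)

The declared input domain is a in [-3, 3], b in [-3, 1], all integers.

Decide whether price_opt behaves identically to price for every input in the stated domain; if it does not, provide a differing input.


Not equivalent: a=-1, b=-2 separates them (ERROR vs 4).
price: tmp=2, then a zero divisor aborts: ERROR
price_opt: tmp=-2, then aux=-3, then ((aux + b) == (tmp - a)) is false, then tmp=8, then ((-(tmp + b)) == (-tmp)) is false, then b=0, then returns 4
verdict: not equivalent; witness: a=-1, b=-2


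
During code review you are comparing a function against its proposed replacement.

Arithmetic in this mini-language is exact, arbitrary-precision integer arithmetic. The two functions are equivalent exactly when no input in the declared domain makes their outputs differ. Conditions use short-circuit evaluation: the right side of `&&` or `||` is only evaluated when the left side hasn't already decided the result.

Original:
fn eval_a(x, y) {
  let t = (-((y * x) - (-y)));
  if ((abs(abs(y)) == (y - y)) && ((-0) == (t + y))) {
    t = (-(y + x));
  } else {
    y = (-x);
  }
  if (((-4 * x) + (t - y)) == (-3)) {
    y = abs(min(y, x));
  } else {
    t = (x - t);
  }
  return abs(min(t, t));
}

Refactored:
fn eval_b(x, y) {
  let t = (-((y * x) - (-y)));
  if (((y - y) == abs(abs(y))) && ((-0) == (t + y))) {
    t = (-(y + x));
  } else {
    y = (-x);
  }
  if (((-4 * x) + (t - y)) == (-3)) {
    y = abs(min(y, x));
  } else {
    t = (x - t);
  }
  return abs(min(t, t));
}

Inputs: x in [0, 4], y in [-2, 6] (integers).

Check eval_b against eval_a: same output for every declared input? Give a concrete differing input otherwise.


The two versions differ — the changes include same computation, different form.
As a probe, take x=2, y=1: eval_a runs t=-3, then ((abs(abs(y)) == (y - y)) && ((-0) == (t + y))) is false, then y=-2, then (((-4 * x) + (t - y)) == (-3)) is false, then t=5, then returns 5; eval_b runs t=-3, then (((y - y) == abs(abs(y))) && ((-0) == (t + y))) is false, then y=-2, then (((-4 * x) + (t - y)) == (-3)) is false, then t=5, then returns 5; both end at 5.
An exhaustive pass over the 45 declared inputs shows identical outputs.
verdict: equivalent


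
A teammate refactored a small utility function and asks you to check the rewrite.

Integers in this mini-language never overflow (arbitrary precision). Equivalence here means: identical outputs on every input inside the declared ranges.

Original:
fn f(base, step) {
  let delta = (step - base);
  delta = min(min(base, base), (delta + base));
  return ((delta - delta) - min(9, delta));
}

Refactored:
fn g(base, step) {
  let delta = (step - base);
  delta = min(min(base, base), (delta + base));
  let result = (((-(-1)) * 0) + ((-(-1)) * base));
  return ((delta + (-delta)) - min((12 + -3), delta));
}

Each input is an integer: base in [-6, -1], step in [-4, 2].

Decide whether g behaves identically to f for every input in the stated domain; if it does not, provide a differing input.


Changes here: constant usage differs, and arithmetic usage differs, and statement counts differ, and local variable names differ; the full 42-point sweep finds no disagreement.
verdict: equivalent


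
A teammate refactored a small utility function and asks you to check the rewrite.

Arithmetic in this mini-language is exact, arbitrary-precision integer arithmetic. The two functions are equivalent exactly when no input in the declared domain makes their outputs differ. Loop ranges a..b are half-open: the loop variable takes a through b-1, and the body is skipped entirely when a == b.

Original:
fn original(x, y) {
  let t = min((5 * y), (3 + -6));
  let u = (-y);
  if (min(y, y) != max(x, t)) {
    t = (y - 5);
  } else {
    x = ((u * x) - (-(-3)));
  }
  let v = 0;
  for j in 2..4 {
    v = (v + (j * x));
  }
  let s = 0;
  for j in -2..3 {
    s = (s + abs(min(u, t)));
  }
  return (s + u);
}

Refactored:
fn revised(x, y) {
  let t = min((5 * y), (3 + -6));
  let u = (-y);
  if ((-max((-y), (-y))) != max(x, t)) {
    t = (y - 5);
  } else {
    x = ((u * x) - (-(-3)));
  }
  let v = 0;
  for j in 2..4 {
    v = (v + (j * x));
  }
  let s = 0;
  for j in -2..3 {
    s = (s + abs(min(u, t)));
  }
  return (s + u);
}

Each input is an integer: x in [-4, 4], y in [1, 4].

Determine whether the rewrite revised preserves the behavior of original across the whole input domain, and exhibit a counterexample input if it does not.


Comparing the listings, the differences include: min/max/abs usage differs.
Spot check at x=4, y=2 — original: t becomes -3; next u becomes -2; next (min(y, y) != max(x, t)) evaluates to true; next t becomes -3; next v becomes 0; next at j=2:; next v becomes 8; next at j=3:; next v becomes 20; next s becomes 0; next at j=-2:; next s becomes 3; next at j=-1:; next s becomes 6; next at j=0:; next s becomes 9; next at j=1:; next s becomes 12; next at j=2:; next s becomes 15; next final value 13. revised: t becomes -3; next u becomes -2; next ((-max((-y), (-y))) != max(x, t)) evaluates to true; next t becomes -3; next v becomes 0; next at j=2:; next v becomes 8; next at j=3:; next v becomes 20; next s becomes 0; next at j=-2:; next s becomes 3; next at j=-1:; next s becomes 6; next at j=0:; next s becomes 9; next at j=1:; next s becomes 12; next at j=2:; next s becomes 15; next final value 13. Both give 13.
Sweeping the whole domain (36 inputs) finds no disagreement.
verdict: equivalent


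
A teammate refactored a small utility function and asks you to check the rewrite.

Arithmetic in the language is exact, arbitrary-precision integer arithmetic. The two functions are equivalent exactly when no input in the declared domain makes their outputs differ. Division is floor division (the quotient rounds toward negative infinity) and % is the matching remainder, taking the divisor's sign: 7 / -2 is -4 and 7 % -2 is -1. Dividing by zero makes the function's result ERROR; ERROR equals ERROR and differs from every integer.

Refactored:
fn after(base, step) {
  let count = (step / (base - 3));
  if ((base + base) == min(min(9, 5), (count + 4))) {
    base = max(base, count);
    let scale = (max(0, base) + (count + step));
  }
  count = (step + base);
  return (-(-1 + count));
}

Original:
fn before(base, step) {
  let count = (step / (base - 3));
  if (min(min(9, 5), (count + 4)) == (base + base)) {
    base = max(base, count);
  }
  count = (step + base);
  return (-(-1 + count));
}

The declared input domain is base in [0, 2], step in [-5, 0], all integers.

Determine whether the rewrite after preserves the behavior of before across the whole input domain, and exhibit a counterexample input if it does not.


Changes here: local variable names differ; and arithmetic usage differs; and min/max/abs usage differs; and statement counts differ; and constant usage differs; the full 18-point sweep finds no disagreement.
verdict: equivalent


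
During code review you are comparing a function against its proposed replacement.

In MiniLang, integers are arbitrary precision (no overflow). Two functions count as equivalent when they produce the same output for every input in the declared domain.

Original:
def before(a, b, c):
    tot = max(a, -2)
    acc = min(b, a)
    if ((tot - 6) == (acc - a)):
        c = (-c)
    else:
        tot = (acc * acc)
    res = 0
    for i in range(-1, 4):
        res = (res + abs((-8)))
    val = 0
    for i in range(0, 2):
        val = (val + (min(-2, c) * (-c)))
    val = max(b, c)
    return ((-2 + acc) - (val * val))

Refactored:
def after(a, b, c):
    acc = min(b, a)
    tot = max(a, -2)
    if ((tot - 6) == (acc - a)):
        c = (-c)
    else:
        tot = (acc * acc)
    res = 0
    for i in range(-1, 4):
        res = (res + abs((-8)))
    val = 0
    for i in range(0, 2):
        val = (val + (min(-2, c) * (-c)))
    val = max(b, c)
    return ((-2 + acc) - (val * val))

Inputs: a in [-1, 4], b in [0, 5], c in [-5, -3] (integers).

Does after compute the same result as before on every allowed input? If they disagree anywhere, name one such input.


This is a faithful refactor — same computation, different form, but the computed results match everywhere.
One worked example (a=4, b=1, c=-5) — before: tot=4, then acc=1, then ((tot - 6) == (acc - a)) is false, then tot=1, then res=0, then (i=-1), then res=8, then (i=0), then res=16, then (i=1), then res=24, then (i=2), then res=32, then (i=3), then res=40, then val=0, then (i=0), then val=-25, then (i=1), then val=-50, then val=1, then returns -2; after: acc=1, then tot=4, then ((tot - 6) == (acc - a)) is false, then tot=1, then res=0, then (i=-1), then res=8, then (i=0), then res=16, then (i=1), then res=24, then (i=2), then res=32, then (i=3), then res=40, then val=0, then (i=0), then val=-25, then (i=1), then val=-50, then val=1, then returns -2; agreement on -2.
Every one of the 108 inputs gives matching results.
verdict: equivalent


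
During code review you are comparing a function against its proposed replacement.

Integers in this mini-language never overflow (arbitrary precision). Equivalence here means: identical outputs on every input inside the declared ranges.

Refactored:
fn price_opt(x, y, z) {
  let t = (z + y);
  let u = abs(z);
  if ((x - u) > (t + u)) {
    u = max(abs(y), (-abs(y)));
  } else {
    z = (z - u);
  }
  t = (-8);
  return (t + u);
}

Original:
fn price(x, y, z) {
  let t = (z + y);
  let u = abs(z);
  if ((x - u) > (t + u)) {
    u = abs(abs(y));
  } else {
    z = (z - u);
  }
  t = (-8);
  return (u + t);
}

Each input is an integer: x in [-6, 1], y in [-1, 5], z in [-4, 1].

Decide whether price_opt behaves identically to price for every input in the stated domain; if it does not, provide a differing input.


Although min/max/abs usage differs, 336/336 inputs agree.
verdict: equivalent


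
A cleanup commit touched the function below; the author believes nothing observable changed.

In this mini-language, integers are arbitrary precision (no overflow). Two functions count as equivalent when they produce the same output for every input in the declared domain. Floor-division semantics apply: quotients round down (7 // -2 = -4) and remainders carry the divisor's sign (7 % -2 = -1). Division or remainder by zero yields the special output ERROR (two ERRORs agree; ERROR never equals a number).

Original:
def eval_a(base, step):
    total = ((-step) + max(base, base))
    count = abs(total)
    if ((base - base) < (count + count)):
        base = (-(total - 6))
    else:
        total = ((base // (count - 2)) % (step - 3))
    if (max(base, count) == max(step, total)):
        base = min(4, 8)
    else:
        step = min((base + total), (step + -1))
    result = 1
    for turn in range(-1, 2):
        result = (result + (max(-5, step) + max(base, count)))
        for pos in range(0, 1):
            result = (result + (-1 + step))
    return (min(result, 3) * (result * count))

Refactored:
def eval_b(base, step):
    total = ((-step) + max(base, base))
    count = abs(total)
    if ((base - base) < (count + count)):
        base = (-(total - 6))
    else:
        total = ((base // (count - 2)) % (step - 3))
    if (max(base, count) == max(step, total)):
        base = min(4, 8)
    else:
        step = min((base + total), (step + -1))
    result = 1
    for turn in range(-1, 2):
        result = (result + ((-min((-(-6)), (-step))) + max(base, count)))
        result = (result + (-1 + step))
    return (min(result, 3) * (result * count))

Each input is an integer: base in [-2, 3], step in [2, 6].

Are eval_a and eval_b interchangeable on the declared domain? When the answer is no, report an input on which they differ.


Although `-5` became `-6`, no input in the stated domain can expose it; all 30 inputs agree.
verdict: equivalent


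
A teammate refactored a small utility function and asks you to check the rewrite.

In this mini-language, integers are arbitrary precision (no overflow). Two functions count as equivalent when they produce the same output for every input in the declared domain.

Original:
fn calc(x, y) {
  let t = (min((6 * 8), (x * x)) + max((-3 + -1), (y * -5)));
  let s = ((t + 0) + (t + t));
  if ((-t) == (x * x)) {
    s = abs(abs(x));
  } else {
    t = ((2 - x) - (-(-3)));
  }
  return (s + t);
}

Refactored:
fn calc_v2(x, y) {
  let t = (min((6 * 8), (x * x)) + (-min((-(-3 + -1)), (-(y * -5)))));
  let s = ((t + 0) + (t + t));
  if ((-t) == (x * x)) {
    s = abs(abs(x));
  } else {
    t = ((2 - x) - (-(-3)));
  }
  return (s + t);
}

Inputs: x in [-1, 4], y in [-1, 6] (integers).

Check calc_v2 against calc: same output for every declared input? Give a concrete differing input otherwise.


Although min/max/abs usage differs, 48/48 inputs agree.
verdict: equivalent


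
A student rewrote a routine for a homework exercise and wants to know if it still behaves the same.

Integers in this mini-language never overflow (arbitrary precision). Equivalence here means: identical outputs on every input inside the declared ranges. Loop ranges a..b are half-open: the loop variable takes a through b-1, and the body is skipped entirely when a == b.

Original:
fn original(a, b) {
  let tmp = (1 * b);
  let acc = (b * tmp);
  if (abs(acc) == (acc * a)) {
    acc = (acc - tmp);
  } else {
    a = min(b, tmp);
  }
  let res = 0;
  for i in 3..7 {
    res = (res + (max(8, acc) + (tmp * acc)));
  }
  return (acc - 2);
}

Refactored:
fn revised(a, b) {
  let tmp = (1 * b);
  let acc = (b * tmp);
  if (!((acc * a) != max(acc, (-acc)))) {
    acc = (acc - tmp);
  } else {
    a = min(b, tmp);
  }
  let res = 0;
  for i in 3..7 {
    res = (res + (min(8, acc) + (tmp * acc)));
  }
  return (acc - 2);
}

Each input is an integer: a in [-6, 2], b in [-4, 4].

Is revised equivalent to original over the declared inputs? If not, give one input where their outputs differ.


The suspicious edit (`max(8, acc)` became `min(8, acc)`) never changes the result for any input inside the declared domain; all 81 inputs agree.
verdict: equivalent


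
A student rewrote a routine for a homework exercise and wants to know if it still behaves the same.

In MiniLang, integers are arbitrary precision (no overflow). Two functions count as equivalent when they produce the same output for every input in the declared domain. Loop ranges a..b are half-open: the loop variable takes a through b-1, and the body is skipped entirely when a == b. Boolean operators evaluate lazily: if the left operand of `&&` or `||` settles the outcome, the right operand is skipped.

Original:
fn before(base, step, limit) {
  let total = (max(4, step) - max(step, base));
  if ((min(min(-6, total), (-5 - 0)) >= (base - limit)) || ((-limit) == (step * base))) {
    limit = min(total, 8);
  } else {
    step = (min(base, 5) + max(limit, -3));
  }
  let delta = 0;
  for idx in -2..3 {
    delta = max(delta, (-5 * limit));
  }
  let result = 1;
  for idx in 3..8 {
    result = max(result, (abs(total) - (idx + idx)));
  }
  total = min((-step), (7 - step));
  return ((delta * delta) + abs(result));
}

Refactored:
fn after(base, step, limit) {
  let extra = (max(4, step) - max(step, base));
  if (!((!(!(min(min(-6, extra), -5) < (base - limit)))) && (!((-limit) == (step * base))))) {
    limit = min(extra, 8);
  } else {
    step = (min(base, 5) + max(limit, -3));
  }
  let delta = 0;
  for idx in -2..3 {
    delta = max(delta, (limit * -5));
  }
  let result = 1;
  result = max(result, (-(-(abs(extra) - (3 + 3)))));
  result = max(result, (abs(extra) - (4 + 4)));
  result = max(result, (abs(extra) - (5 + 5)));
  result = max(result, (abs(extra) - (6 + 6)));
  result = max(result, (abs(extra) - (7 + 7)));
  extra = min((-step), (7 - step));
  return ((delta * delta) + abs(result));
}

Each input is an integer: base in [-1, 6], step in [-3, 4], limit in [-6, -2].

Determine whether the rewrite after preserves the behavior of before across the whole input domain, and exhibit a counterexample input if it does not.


Equivalent — the differences include min/max/abs usage differs, plus loop structure differs, plus boolean connective usage differs, plus statement counts differ, plus local variable names differ, plus arithmetic usage differs, plus constant usage differs, plus comparison usage differs, yet no declared input distinguishes the two.
One worked example (base=4, step=-2, limit=-4) — before: total = 0; ((min(min(-6, total), (-5 - 0)) >= (base - limit)) || ((-limit) == (step * base))) -> false; step = 1; delta = 0; [idx=-2]; delta = 20; [idx=-1]; delta = 20; [idx=0]; delta = 20; [idx=1]; delta = 20; [idx=2]; delta = 20; result = 1; [idx=3]; result = 1; [idx=4]; result = 1; [idx=5]; result = 1; [idx=6]; result = 1; [idx=7]; result = 1; total = -1; return 401; after: extra = 0; (!((!(!(min(min(-6, extra), -5) < (base - limit)))) && (!((-limit) == (step * base))))) -> false; step = 1; delta = 0; [idx=-2]; delta = 20; [idx=-1]; delta = 20; [idx=0]; delta = 20; [idx=1]; delta = 20; [idx=2]; delta = 20; result = 1; result = 1; result = 1; result = 1; result = 1; result = 1; extra = -1; return 401; agreement on 401.
An exhaustive pass over the 320 declared inputs shows identical outputs.
verdict: equivalent


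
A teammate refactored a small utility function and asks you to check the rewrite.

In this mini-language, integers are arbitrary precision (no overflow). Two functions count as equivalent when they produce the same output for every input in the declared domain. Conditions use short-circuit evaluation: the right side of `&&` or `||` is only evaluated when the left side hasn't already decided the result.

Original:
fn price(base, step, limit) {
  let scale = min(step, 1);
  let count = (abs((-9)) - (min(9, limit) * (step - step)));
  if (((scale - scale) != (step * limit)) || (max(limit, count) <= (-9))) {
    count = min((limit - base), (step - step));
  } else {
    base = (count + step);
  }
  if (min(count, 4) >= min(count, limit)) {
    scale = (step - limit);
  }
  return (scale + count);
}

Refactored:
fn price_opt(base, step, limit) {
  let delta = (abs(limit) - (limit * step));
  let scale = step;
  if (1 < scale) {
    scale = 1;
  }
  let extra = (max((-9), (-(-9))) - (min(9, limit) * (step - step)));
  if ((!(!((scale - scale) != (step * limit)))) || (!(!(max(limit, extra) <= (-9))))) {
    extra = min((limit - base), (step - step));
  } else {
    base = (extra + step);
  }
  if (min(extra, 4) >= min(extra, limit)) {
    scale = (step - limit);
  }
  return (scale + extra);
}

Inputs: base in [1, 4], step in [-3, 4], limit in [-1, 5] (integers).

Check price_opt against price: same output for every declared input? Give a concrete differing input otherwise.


Although statement counts differ, plus branching structure differs, plus constant usage differs, plus local variable names differ, plus boolean connective usage differs, plus arithmetic usage differs, plus min/max/abs usage differs, plus comparison usage differs, 224/224 inputs agree.
verdict: equivalent


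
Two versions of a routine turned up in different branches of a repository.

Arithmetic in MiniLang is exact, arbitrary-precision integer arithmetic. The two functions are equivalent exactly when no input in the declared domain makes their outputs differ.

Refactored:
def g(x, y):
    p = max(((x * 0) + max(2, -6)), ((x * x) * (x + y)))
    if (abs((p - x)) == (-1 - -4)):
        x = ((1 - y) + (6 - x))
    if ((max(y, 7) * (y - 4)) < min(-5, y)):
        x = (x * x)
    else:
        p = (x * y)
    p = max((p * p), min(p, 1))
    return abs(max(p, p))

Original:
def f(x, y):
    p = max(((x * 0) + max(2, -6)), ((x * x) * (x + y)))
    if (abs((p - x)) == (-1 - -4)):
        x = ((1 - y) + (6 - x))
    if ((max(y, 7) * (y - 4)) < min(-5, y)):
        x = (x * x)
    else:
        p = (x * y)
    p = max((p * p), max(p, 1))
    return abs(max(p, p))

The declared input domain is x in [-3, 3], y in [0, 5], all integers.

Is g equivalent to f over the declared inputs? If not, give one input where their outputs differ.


Take x=0, y=4.
f: p := 2 | (abs((p - x)) == (-1 - -4)): false | ((max(y, 7) * (y - 4)) < min(-5, y)): false | p := 0 | p := 1 | result 1
g: p := 2 | (abs((p - x)) == (-1 - -4)): false | ((max(y, 7) * (y - 4)) < min(-5, y)): false | p := 0 | p := 0 | result 0
1 vs 0 — the two versions disagree here.
verdict: not equivalent; witness: x=0, y=4


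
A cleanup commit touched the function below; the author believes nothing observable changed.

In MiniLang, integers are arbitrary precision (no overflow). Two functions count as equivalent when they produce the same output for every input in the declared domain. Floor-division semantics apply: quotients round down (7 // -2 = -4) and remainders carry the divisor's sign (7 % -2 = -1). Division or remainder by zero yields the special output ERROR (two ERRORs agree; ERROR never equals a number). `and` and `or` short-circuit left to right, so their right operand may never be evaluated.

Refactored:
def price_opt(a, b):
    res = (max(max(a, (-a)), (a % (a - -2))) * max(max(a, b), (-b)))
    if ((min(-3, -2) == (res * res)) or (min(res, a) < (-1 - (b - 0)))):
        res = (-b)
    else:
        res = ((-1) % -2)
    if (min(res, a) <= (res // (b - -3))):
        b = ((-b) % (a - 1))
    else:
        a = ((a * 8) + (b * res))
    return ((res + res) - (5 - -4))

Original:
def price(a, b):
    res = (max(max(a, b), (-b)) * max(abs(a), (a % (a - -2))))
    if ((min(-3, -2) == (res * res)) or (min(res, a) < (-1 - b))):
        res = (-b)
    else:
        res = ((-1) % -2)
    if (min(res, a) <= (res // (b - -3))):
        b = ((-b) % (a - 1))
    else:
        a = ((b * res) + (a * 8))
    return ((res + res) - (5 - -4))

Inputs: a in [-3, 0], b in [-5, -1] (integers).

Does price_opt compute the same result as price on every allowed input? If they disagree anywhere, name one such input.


Although constant usage differs, arithmetic usage differs, min/max/abs usage differs, 20/20 inputs agree.
verdict: equivalent


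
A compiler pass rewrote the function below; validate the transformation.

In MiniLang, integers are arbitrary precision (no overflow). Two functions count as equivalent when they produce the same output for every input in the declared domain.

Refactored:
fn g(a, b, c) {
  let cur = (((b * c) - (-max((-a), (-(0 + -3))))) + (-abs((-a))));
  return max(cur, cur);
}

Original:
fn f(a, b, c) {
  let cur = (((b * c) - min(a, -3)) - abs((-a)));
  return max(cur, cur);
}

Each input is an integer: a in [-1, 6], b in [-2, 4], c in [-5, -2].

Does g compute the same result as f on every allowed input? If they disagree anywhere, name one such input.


Behavior is preserved: although arithmetic usage differs; also min/max/abs usage differs; also constant usage differs, the outputs never diverge.
One worked example (a=5, b=4, c=-2) — f: cur := -10 | result -10; g: cur := -10 | result -10; agreement on -10.
An exhaustive pass over the 224 declared inputs shows identical outputs.
verdict: equivalent


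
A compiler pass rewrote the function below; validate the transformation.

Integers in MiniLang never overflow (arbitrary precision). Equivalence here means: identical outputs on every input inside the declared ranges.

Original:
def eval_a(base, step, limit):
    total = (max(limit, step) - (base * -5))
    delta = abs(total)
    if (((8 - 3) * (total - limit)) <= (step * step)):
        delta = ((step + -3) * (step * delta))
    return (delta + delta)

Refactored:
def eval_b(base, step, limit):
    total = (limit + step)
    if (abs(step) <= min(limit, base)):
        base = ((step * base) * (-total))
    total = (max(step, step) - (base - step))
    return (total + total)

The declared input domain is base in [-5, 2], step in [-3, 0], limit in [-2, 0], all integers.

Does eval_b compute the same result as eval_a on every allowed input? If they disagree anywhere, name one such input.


Consider the input base=-5, step=-3, limit=-2.
eval_a: total=-27, then delta=27, then (((8 - 3) * (total - limit)) <= (step * step)) is true, then delta=486, then returns 972
eval_b: total=-5, then (abs(step) <= min(limit, base)) is false, then total=-1, then returns -2
972 vs -2 — the two versions disagree here.
verdict: not equivalent; witness: base=-5, step=-3, limit=-2


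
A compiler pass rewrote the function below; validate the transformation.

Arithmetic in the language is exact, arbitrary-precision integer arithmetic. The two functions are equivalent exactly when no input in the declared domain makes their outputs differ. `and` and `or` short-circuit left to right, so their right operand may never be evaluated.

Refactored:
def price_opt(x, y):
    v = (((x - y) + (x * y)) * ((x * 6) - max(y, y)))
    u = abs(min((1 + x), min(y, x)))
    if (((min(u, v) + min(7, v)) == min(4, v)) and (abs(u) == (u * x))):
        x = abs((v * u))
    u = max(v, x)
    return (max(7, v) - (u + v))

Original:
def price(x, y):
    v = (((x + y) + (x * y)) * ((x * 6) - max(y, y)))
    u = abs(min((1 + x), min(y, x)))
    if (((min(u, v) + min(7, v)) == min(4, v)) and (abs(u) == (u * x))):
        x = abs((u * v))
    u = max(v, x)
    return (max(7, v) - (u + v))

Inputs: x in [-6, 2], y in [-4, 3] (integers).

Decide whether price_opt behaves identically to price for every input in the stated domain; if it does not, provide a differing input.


Consider the input x=-6, y=-4.
price: v=-448, then u=6, then (((min(u, v) + min(7, v)) == min(4, v)) and (abs(u) == (u * x))) is false, then u=-6, then returns 461
price_opt: v=-704, then u=6, then (((min(u, v) + min(7, v)) == min(4, v)) and (abs(u) == (u * x))) is false, then u=-6, then returns 717
461 vs 717 — the two versions disagree here.
verdict: not equivalent; witness: x=-6, y=-4


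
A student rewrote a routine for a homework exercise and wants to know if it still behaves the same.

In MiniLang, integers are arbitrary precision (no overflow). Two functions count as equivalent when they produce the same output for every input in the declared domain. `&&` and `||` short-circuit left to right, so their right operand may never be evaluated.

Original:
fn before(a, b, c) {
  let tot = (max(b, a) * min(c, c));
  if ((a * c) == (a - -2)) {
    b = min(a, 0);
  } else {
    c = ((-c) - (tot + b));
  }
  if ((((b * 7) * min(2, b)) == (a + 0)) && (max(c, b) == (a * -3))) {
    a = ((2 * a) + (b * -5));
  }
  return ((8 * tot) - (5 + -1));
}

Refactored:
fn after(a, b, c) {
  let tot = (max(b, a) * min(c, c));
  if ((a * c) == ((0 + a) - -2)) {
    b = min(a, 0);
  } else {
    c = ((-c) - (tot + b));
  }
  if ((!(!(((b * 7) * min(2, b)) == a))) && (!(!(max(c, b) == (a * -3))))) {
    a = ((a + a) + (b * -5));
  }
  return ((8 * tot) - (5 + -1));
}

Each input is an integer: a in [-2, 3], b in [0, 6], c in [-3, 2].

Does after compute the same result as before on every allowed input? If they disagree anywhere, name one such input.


Behavior is preserved: although arithmetic usage differs; and constant usage differs; and boolean connective usage differs, the outputs never diverge.
Spot check at a=-1, b=5, c=-1 — before: tot := -5 | ((a * c) == (a - -2)): true | b := -1 | ((((b * 7) * min(2, b)) == (a + 0)) && (max(c, b) == (a * -3))): false | result -44. after: tot := -5 | ((a * c) == ((0 + a) - -2)): true | b := -1 | ((!(!(((b * 7) * min(2, b)) == a))) && (!(!(max(c, b) == (a * -3))))): false | result -44. Both give -44.
An exhaustive pass over the 252 declared inputs shows identical outputs.
verdict: equivalent


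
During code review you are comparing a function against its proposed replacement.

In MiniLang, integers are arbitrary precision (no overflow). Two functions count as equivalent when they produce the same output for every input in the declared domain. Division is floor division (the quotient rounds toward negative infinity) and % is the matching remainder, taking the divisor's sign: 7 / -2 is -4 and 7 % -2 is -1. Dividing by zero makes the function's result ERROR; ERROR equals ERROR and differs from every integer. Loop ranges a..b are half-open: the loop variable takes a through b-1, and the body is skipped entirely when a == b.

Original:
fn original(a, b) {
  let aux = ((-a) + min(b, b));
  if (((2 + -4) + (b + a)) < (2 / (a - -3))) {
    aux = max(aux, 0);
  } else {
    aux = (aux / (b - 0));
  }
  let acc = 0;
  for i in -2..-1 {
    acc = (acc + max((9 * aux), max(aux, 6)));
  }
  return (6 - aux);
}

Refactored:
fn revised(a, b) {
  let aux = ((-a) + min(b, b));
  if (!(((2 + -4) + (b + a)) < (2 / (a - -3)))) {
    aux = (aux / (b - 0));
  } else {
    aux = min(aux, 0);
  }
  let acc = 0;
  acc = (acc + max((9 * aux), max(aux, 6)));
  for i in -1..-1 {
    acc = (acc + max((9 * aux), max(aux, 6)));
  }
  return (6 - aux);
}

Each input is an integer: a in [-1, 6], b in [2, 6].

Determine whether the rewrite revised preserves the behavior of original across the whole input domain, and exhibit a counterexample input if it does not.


The rewrite breaks on a=-1, b=2, where the results are 3 and 6.
original: aux becomes 3; next (((2 + -4) + (b + a)) < (2 / (a - -3))) evaluates to true; next aux becomes 3; next acc becomes 0; next at i=-2:; next acc becomes 27; next final value 3
revised: aux becomes 3; next (!(((2 + -4) + (b + a)) < (2 / (a - -3)))) evaluates to false; next aux becomes 0; next acc becomes 0; next acc becomes 6; next i never enters its loop body; next final value 6
verdict: not equivalent; witness: a=-1, b=2


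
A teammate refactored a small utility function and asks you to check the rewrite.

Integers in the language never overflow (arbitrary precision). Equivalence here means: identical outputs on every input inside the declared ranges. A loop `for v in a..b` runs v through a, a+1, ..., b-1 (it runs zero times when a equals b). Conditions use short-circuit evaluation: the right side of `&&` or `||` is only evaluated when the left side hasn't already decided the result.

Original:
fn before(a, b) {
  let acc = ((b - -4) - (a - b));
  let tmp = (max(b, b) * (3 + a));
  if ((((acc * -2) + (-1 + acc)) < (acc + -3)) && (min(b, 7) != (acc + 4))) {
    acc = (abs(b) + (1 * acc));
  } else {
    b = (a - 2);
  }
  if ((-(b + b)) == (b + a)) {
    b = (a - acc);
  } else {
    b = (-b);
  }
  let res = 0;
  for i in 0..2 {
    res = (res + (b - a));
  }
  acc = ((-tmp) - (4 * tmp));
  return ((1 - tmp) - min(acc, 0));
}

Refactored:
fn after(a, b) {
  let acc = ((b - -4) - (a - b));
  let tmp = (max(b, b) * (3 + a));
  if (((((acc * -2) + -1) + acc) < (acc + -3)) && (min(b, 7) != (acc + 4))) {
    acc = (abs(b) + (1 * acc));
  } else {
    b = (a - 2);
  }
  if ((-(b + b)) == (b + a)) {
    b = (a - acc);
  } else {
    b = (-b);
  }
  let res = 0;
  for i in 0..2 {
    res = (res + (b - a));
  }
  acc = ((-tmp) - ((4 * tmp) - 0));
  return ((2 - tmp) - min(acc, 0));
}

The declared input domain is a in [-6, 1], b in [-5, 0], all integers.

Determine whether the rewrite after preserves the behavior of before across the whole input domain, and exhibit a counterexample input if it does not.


Take a=-6, b=-5.
before: acc = 0; tmp = 15; ((((acc * -2) + (-1 + acc)) < (acc + -3)) && (min(b, 7) != (acc + 4))) -> false; b = -8; ((-(b + b)) == (b + a)) -> false; b = 8; res = 0; [i=0]; res = 14; [i=1]; res = 28; acc = -75; return 61
after: acc = 0; tmp = 15; (((((acc * -2) + -1) + acc) < (acc + -3)) && (min(b, 7) != (acc + 4))) -> false; b = -8; ((-(b + b)) == (b + a)) -> false; b = 8; res = 0; [i=0]; res = 14; [i=1]; res = 28; acc = -75; return 62
61 != 62, so the rewrite changes behavior.
verdict: not equivalent; witness: a=-6, b=-5


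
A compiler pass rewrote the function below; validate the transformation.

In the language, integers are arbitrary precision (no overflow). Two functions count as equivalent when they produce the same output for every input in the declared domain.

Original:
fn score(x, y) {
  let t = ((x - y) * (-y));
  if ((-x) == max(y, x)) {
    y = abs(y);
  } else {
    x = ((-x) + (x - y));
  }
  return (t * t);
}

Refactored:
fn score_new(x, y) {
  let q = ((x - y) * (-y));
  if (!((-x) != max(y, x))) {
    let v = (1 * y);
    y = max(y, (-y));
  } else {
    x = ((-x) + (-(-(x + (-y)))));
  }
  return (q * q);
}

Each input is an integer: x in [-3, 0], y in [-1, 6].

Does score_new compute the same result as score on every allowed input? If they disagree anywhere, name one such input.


Side by side, the visible changes include: boolean connective usage differs, arithmetic usage differs, min/max/abs usage differs, comparison usage differs, local variable names differ, statement counts differ, constant usage differs.
Spot check at x=-3, y=0 — score: t becomes 0; next ((-x) == max(y, x)) evaluates to false; next x becomes 0; next final value 0. score_new: q becomes 0; next (!((-x) != max(y, x))) evaluates to false; next x becomes 0; next final value 0. Both give 0.
Every one of the 32 inputs gives matching results.
verdict: equivalent


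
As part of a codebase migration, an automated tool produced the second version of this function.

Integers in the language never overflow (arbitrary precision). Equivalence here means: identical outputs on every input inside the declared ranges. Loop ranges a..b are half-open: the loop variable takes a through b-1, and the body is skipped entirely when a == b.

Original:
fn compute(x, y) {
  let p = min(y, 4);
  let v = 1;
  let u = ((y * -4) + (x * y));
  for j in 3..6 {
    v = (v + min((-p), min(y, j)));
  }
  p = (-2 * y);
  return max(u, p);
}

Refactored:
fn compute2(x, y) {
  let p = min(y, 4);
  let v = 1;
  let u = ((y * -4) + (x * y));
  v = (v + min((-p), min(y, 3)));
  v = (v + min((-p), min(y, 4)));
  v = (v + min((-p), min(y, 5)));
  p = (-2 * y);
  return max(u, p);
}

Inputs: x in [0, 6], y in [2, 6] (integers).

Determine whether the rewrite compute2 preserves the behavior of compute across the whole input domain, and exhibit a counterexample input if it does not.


Behavior is preserved: although loop structure differs; arithmetic usage differs; statement counts differ; min/max/abs usage differs; constant usage differs; local variable names differ, the outputs never diverge.
Spot check at x=6, y=6 — compute: p := 4 | v := 1 | u := 12 | iter j=3: | v := -3 | iter j=4: | v := -7 | iter j=5: | v := -11 | p := -12 | result 12. compute2: p := 4 | v := 1 | u := 12 | v := -3 | v := -7 | v := -11 | p := -12 | result 12. Both give 12.
Checked all 35 inputs in the declared domain: the outputs agree on every one.
verdict: equivalent


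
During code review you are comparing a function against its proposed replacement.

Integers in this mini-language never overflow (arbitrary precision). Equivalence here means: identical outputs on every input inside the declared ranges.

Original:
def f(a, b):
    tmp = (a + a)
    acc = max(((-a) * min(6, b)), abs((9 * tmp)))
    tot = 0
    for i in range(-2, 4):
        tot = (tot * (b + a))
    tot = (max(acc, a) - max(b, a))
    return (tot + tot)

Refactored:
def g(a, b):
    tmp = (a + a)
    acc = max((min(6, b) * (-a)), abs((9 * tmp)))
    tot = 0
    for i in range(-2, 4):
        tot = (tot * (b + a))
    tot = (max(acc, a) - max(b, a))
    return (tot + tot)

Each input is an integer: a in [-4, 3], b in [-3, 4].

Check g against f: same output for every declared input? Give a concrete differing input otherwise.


Behavior is preserved: although same computation, different form, the outputs never diverge.
Spot check at a=-1, b=-1 — f: tmp := -2 | acc := 18 | tot := 0 | iter i=-2: | tot := 0 | iter i=-1: | tot := 0 | iter i=0: | tot := 0 | iter i=1: | tot := 0 | iter i=2: | tot := 0 | iter i=3: | tot := 0 | tot := 19 | result 38. g: tmp := -2 | acc := 18 | tot := 0 | iter i=-2: | tot := 0 | iter i=-1: | tot := 0 | iter i=0: | tot := 0 | iter i=1: | tot := 0 | iter i=2: | tot := 0 | iter i=3: | tot := 0 | tot := 19 | result 38. Both give 38.
An exhaustive pass over the 64 declared inputs shows identical outputs.
verdict: equivalent


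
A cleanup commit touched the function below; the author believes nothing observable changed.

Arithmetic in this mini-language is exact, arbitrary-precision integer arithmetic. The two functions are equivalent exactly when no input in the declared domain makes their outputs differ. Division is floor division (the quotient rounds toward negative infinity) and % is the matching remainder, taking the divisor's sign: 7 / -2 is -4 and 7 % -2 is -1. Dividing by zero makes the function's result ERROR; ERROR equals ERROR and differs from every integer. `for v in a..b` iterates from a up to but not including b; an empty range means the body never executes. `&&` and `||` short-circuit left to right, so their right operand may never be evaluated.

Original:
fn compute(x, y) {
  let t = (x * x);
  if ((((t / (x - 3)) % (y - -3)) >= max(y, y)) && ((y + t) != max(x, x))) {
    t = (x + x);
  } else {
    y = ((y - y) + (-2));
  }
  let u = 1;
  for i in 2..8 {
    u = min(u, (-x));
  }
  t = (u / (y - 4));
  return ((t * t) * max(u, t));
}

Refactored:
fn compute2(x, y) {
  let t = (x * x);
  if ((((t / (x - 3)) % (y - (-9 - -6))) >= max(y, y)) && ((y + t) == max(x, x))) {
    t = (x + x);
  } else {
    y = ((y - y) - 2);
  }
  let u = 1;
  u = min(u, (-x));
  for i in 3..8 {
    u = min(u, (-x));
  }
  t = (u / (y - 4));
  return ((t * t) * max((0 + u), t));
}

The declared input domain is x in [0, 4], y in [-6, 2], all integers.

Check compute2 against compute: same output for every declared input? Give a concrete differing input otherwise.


Run the pair on x=4, y=0.
compute: t becomes 16; next ((((t / (x - 3)) % (y - -3)) >= max(y, y)) && ((y + t) != max(x, x))) evaluates to true; next t becomes 8; next u becomes 1; next at i=2:; next u becomes -4; next at i=3:; next u becomes -4; next at i=4:; next u becomes -4; next at i=5:; next u becomes -4; next at i=6:; next u becomes -4; next at i=7:; next u becomes -4; next t becomes 1; next final value 1
compute2: t becomes 16; next ((((t / (x - 3)) % (y - (-9 - -6))) >= max(y, y)) && ((y + t) == max(x, x))) evaluates to false; next y becomes -2; next u becomes 1; next u becomes -4; next at i=3:; next u becomes -4; next at i=4:; next u becomes -4; next at i=5:; next u becomes -4; next at i=6:; next u becomes -4; next at i=7:; next u becomes -4; next t becomes 0; next final value 0
1 vs 0 — the two versions disagree here.
verdict: not equivalent; witness: x=4, y=0
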